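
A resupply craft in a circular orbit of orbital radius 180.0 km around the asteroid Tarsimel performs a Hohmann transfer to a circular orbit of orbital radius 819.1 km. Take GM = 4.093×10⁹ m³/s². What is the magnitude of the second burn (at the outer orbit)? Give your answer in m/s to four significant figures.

r₁ = 180.0 km = 1.800×10⁵ m.
r₂ = 819.1 km = 8.191×10⁵ m.
Transfer ellipse a_t = (r₁ + r₂)/2 = 4.996×10⁵ m.
At r₁: circular v_c1 = √(μ/r₁) = 150.8 m/s; transfer-periapsis v_p = √[μ(2/r₁ − 1/a_t)] = 193.1 m/s.
At r₂: circular v_c2 = √(μ/r₂) = 70.69 m/s; transfer-apoapsis v_a = √[μ(2/r₂ − 1/a_t)] = 42.43 m/s.
Δv₂ = v_c2 − v_a = 28.26 m/s.

Δv ≈ 28.26 m/s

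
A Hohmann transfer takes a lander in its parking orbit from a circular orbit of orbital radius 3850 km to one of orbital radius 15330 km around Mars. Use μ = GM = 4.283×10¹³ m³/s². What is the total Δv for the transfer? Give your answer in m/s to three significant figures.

Δv_total ≈ 1490 m/s

r₁ = 3850 km = 3.850×10⁶ m.
r₂ = 15330 km = 1.533×10⁷ m.
Transfer ellipse a_t = (r₁ + r₂)/2 = 9.590×10⁶ m.
At r₁: circular v_c1 = √(μ/r₁) = 3335 m/s; transfer-periapsis v_p = √[μ(2/r₁ − 1/a_t)] = 4217 m/s.
Δv₁ = v_p − v_c1 = 881.7 m/s.
At r₂: circular v_c2 = √(μ/r₂) = 1671 m/s; transfer-apoapsis v_a = √[μ(2/r₂ − 1/a_t)] = 1059 m/s.
Δv₂ = v_c2 − v_a = 612.4 m/s.
Total Δv = Δv₁ + Δv₂ = 1494 m/s.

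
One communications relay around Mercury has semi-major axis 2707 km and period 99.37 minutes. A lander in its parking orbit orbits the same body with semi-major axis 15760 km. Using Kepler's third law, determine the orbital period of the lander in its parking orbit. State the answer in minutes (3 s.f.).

Kepler's third law: T² ∝ a³, so T₂ = T₁ (a₂/a₁)^(3/2).
a₂/a₁ = 5.822, (a₂/a₁)^(3/2) = 14.05.
T₂ = 99.37 × 14.05 = 1396 minutes.

T₂ ≈ 1400 minutes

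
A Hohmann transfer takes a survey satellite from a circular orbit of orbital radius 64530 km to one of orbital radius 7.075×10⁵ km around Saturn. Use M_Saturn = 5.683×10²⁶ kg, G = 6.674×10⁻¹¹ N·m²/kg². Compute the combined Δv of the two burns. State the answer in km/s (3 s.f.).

Δv_total ≈ 12.9 km/s

μ = GM = 6.674×10⁻¹¹ × 5.683×10²⁶ = 3.793×10¹⁶ m³/s².
r₁ = 64530 km = 6.453×10⁷ m.
r₂ = 7.075×10⁵ km = 7.075×10⁸ m.
Transfer ellipse a_t = (r₁ + r₂)/2 = 3.860×10⁸ m.
At r₁: circular v_c1 = √(μ/r₁) = 24240 m/s; transfer-perikrone v_p = √[μ(2/r₁ − 1/a_t)] = 32820 m/s.
Δv₁ = v_p − v_c1 = 8578 m/s.
At r₂: circular v_c2 = √(μ/r₂) = 7322 m/s; transfer-apokrone v_a = √[μ(2/r₂ − 1/a_t)] = 2994 m/s.
Δv₂ = v_c2 − v_a = 4328 m/s.
Total Δv = Δv₁ + Δv₂ = 12910 m/s = 12.91 km/s.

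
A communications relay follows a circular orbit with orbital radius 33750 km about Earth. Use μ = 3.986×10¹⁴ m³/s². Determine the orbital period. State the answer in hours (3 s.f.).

T ≈ 17.1 hours

r = 33750 km = 3.375×10⁷ m.
Kepler's third law: T = 2π√(r³/μ) = 2π√((3.375×10⁷)³ / 3.986×10¹⁴).
r³/μ = 9.645×10⁷ s², so T = 2π × 9.821×10³ = 6.171×10⁴ s.
Converting: 6.171×10⁴ s ÷ 3600 = 17.14 hours.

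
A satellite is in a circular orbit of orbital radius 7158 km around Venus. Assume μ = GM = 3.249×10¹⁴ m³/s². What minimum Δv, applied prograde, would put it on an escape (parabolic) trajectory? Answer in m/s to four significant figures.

r = 7158 km = 7.158×10⁶ m.
Circular speed v_c = √(μ/r) = 6737 m/s.
Escape speed v_esc = √(2μ/r) = √2 × v_c = 9528 m/s.
Δv = v_esc − v_c = 2791 m/s.

Δv ≈ 2791 m/s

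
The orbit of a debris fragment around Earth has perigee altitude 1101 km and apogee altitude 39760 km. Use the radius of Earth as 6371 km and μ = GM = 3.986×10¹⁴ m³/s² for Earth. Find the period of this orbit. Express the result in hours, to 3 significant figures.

T ≈ 12.1 hours

r_p = 6371 + 1101 = 7472.0 km = 7.4720×10⁶ m.
r_a = 6371 + 39760 = 46131 km = 4.6131×10⁷ m.
Semi-major axis a = (r_p + r_a)/2 = (7472.0 + 46131)/2 = 26802 km = 2.680×10⁷ m.
By Kepler's third law T = 2π√(a³/μ) = 2π × 6.950×10³ = 4.367×10⁴ s.
= 12.13 hours.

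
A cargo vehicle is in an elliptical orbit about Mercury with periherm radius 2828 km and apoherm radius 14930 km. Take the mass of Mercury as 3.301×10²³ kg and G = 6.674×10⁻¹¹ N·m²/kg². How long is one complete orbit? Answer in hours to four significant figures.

T ≈ 9.838 hours

μ = GM = 6.674×10⁻¹¹ × 3.301×10²³ = 2.203×10¹³ m³/s².
Semi-major axis a = (r_p + r_a)/2 = (2828.0 + 14930)/2 = 8879.0 km = 8.879×10⁶ m.
By Kepler's third law T = 2π√(a³/μ) = 2π × 5.637×10³ = 3.542×10⁴ s.
= 9.838 hours.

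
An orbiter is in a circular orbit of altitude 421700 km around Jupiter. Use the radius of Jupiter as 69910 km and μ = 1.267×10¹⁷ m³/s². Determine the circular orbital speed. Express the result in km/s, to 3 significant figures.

r = 69910 + 421700 = 491610 km = 4.9161×10⁸ m.
For a circular orbit v = √(μ/r) = √(1.267×10¹⁷ / 4.916×10⁸) = √(2.577×10⁸) = 16050 m/s.
That is 16.05 km/s.

v ≈ 16.1 km/s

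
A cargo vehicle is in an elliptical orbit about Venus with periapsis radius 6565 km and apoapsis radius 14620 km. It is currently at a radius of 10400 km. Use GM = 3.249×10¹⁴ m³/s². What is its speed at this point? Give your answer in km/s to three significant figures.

Semi-major axis a = (r_p + r_a)/2 = 10592 km = 1.059×10⁷ m.
Vis-viva: v² = μ(2/r − 1/a) = 3.249×10¹⁴ × (1.923×10⁻⁷ − 9.441×10⁻⁸) = 3.181×10⁷ m²/s².
v = 5640 m/s = 5.640 km/s.

v ≈ 5.64 km/s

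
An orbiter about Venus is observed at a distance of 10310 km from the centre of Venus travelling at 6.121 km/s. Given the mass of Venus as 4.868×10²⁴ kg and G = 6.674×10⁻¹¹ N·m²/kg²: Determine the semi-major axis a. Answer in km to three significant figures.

a ≈ 12700 km

μ = GM = 6.674×10⁻¹¹ × 4.868×10²⁴ = 3.249×10¹⁴ m³/s².
r = 1.031×10⁷ m.
Vis-viva rearranged: 1/a = 2/r − v²/μ = 1.940×10⁻⁷ − 1.153×10⁻⁷ = 7.867×10⁻⁸ m⁻¹.
a = 1.271×10⁷ m = 12712 km.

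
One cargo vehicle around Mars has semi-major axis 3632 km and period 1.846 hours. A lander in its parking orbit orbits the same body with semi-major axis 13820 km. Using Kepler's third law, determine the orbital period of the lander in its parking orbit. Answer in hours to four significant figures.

T₂ ≈ 13.70 hours

Kepler's third law: T² ∝ a³, so T₂ = T₁ (a₂/a₁)^(3/2).
a₂/a₁ = 3.805, (a₂/a₁)^(3/2) = 7.422.
T₂ = 1.846 × 7.422 = 13.70 hours.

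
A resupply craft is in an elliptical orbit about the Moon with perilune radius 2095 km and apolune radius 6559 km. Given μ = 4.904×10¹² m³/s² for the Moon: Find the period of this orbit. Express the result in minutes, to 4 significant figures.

Semi-major axis a = (r_p + r_a)/2 = (2095.0 + 6559.0)/2 = 4327.0 km = 4.327×10⁶ m.
By Kepler's third law T = 2π√(a³/μ) = 2π × 4.064×10³ = 2.554×10⁴ s.
= 425.6 minutes.

T ≈ 425.6 minutes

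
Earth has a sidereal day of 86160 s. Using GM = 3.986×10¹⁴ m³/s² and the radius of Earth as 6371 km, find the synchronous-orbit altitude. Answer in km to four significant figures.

A synchronous orbit has period T, so by Kepler's third law a = (μT²/4π²)^(1/3).
μT²/4π² = 3.986×10¹⁴ × (8.616×10⁴)² / 39.48 = 7.495×10²² m³.
a = 4.216×10⁷ m = 42163 km.
Altitude h = a − R = 42163 − 6371 = 35792 km.

h_sync ≈ 35790 km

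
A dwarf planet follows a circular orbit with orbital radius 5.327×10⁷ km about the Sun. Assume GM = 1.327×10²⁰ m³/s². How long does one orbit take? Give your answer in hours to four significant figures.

r = 5.327×10⁷ km = 5.327×10¹⁰ m.
Kepler's third law: T = 2π√(r³/μ) = 2π√((5.327×10¹⁰)³ / 1.327×10²⁰).
r³/μ = 1.139×10¹² s², so T = 2π × 1.067×10⁶ = 6.706×10⁶ s.
Converting: 6.706×10⁶ s ÷ 3600 = 1863 hours.

T ≈ 1863 hours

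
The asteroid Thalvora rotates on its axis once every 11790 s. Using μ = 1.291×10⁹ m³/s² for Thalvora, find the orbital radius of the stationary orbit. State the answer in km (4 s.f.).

r_sync ≈ 165.7 km

A synchronous orbit has period T, so by Kepler's third law a = (μT²/4π²)^(1/3).
μT²/4π² = 1.291×10⁹ × (1.179×10⁴)² / 39.48 = 4.546×10¹⁵ m³.
a = 1.657×10⁵ m = 165.65 km.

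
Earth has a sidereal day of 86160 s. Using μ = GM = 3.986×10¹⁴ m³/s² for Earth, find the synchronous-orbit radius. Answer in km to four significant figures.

r_sync ≈ 42160 km

A synchronous orbit has period T, so by Kepler's third law a = (μT²/4π²)^(1/3).
μT²/4π² = 3.986×10¹⁴ × (8.616×10⁴)² / 39.48 = 7.495×10²² m³.
a = 4.216×10⁷ m = 42163 km.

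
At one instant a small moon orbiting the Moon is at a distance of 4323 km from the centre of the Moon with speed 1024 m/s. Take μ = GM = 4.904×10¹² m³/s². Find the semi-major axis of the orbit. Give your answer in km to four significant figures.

r = 4.323×10⁶ m.
Specific orbital energy ε = v²/2 − μ/r = (1024)²/2 − 4.904×10¹²/4.323×10⁶ = -6.101×10⁵ J/kg.
Since ε = −μ/(2a), a = −μ/(2ε) = 4.019×10⁶ m = 4019.0 km.

a ≈ 4019 km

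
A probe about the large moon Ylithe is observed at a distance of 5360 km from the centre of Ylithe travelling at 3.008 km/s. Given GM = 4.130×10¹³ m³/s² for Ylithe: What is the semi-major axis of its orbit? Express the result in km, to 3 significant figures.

r = 5.360×10⁶ m.
Specific orbital energy ε = v²/2 − μ/r = (3008)²/2 − 4.130×10¹³/5.360×10⁶ = -3.181×10⁶ J/kg.
Since ε = −μ/(2a), a = −μ/(2ε) = 6.491×10⁶ m = 6491.3 km.

a ≈ 6490 km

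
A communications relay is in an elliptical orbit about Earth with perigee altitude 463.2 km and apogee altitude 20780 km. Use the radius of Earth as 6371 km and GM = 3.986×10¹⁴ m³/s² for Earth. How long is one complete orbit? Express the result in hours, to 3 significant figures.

T ≈ 6.12 hours

r_p = 6371 + 463.2 = 6834.2 km = 6.8342×10⁶ m.
r_a = 6371 + 20780 = 27151 km = 2.7151×10⁷ m.
Semi-major axis a = (r_p + r_a)/2 = (6834.2 + 27151)/2 = 16993 km = 1.699×10⁷ m.
By Kepler's third law T = 2π√(a³/μ) = 2π × 3.508×10³ = 2.204×10⁴ s.
= 6.123 hours.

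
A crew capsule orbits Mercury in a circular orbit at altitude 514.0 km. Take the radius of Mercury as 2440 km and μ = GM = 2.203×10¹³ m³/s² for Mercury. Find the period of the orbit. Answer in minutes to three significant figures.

T ≈ 113 minutes

r = 2440 + 514.0 = 2954.0 km = 2.9540×10⁶ m.
Kepler's third law: T = 2π√(r³/μ) = 2π√((2.954×10⁶)³ / 2.203×10¹³).
r³/μ = 1.170×10⁶ s², so T = 2π × 1.082×10³ = 6.797×10³ s.
Converting: 6.797×10³ s ÷ 60.00 = 113.3 minutes.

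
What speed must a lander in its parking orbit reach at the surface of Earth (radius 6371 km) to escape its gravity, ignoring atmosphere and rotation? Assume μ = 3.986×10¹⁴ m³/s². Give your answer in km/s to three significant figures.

r = R = 6.371×10⁶ m.
Escape speed v_esc = √(2μ/r) = √(2 × 3.986×10¹⁴ / 6.371×10⁶) = √(1.251×10⁸) = 11190 m/s.
= 11.19 km/s.

v_esc ≈ 11.2 km/s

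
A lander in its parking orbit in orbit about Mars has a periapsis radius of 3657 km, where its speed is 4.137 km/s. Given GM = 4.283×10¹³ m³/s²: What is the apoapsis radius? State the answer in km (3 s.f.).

r_p = 3.657×10⁶ m.
Specific energy ε = v²/2 − μ/r = -3.154×10⁶ J/kg, so a = −μ/(2ε) = 6.789×10⁶ m.
The apsides satisfy r_p + r_a = 2a, so the apoapsis radius is 2a − r_p = 9.921×10⁶ m = 9920.9 km.

apoapsis radius ≈ 9920 km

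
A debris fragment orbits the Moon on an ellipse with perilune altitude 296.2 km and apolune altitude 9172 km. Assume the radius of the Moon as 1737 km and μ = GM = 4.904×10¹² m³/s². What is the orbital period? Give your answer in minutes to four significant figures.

r_p = 1737 + 296.2 = 2033.2 km = 2.0332×10⁶ m.
r_a = 1737 + 9172 = 10909 km = 1.0909×10⁷ m.
Semi-major axis a = (r_p + r_a)/2 = (2033.2 + 10909)/2 = 6471.1 km = 6.471×10⁶ m.
By Kepler's third law T = 2π√(a³/μ) = 2π × 7.433×10³ = 4.671×10⁴ s.
= 778.4 minutes.

T ≈ 778.4 minutes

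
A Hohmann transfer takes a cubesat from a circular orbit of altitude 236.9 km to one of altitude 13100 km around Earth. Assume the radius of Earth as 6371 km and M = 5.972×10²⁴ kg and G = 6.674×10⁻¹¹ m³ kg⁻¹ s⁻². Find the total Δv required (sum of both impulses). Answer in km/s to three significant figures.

μ = GM = 6.674×10⁻¹¹ × 5.972×10²⁴ = 3.986×10¹⁴ m³/s².
r₁ = 6371 + 236.9 = 6607.9 km = 6.6079×10⁶ m.
r₂ = 6371 + 13100 = 19471 km = 1.9471×10⁷ m.
Transfer ellipse a_t = (r₁ + r₂)/2 = 1.304×10⁷ m.
At r₁: circular v_c1 = √(μ/r₁) = 7766 m/s; transfer-perigee v_p = √[μ(2/r₁ − 1/a_t)] = 9490 m/s.
Δv₁ = v_p − v_c1 = 1724 m/s.
At r₂: circular v_c2 = √(μ/r₂) = 4524 m/s; transfer-apogee v_a = √[μ(2/r₂ − 1/a_t)] = 3221 m/s.
Δv₂ = v_c2 − v_a = 1304 m/s.
Total Δv = Δv₁ + Δv₂ = 3028 m/s = 3.028 km/s.

Δv_total ≈ 3.03 km/s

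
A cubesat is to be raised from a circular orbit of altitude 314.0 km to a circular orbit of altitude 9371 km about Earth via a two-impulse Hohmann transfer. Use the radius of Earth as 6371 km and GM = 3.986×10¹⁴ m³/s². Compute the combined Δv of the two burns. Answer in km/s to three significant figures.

Δv_total ≈ 2.57 km/s

r₁ = 6371 + 314.0 = 6685.0 km = 6.6850×10⁶ m.
r₂ = 6371 + 9371 = 15742 km = 1.5742×10⁷ m.
Transfer ellipse a_t = (r₁ + r₂)/2 = 1.121×10⁷ m.
At r₁: circular v_c1 = √(μ/r₁) = 7722 m/s; transfer-perigee v_p = √[μ(2/r₁ − 1/a_t)] = 9149 m/s.
Δv₁ = v_p − v_c1 = 1427 m/s.
At r₂: circular v_c2 = √(μ/r₂) = 5032 m/s; transfer-apogee v_a = √[μ(2/r₂ − 1/a_t)] = 3885 m/s.
Δv₂ = v_c2 − v_a = 1147 m/s.
Total Δv = Δv₁ + Δv₂ = 2574 m/s = 2.574 km/s.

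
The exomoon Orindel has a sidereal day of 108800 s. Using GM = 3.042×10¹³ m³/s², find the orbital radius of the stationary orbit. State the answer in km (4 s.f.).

A synchronous orbit has period T, so by Kepler's third law a = (μT²/4π²)^(1/3).
μT²/4π² = 3.042×10¹³ × (1.088×10⁵)² / 39.48 = 9.121×10²¹ m³.
a = 2.089×10⁷ m = 20894 km.

r_sync ≈ 20890 km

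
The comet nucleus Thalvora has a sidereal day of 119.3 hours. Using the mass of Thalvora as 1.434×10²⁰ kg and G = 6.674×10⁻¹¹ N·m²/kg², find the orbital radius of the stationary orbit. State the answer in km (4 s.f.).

μ = GM = 6.674×10⁻¹¹ × 1.434×10²⁰ = 9.571×10⁹ m³/s².
T = 119.3 hours = 4.295×10⁵ s.
A synchronous orbit has period T, so by Kepler's third law a = (μT²/4π²)^(1/3).
μT²/4π² = 9.571×10⁹ × (4.295×10⁵)² / 39.48 = 4.472×10¹⁹ m³.
a = 3.549×10⁶ m = 3549.4 km.

r_sync ≈ 3549 km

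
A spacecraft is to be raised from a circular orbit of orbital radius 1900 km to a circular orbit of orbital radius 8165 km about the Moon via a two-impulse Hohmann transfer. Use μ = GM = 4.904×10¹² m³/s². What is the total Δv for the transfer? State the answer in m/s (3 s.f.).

r₁ = 1900 km = 1.900×10⁶ m.
r₂ = 8165 km = 8.165×10⁶ m.
Transfer ellipse a_t = (r₁ + r₂)/2 = 5.032×10⁶ m.
At r₁: circular v_c1 = √(μ/r₁) = 1607 m/s; transfer-perilune v_p = √[μ(2/r₁ − 1/a_t)] = 2046 m/s.
Δv₁ = v_p − v_c1 = 439.8 m/s.
At r₂: circular v_c2 = √(μ/r₂) = 775.0 m/s; transfer-apolune v_a = √[μ(2/r₂ − 1/a_t)] = 476.2 m/s.
Δv₂ = v_c2 − v_a = 298.8 m/s.
Total Δv = Δv₁ + Δv₂ = 738.6 m/s.

Δv_total ≈ 739 m/s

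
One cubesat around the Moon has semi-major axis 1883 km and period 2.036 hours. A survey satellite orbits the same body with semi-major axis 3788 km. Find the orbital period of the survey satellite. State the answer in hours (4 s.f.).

Kepler's third law: T² ∝ a³, so T₂ = T₁ (a₂/a₁)^(3/2).
a₂/a₁ = 2.012, (a₂/a₁)^(3/2) = 2.853.
T₂ = 2.036 × 2.853 = 5.809 hours.

T₂ ≈ 5.809 hours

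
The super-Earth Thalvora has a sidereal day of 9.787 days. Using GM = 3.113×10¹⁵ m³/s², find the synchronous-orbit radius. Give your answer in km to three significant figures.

T = 9.787 days = 8.456×10⁵ s.
A synchronous orbit has period T, so by Kepler's third law a = (μT²/4π²)^(1/3).
μT²/4π² = 3.113×10¹⁵ × (8.456×10⁵)² / 39.48 = 5.638×10²⁵ m³.
a = 3.835×10⁸ m = 3.8346×10⁵ km.

r_sync ≈ 3.83×10⁵ km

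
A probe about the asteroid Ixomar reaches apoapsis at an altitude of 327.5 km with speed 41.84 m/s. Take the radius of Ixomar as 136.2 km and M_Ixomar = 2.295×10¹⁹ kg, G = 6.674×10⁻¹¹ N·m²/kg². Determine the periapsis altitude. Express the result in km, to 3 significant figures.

periapsis altitude ≈ 31.0 km

μ = GM = 6.674×10⁻¹¹ × 2.295×10¹⁹ = 1.532×10⁹ m³/s².
r_a = 136.2 + 327.5 = 463.70 km = 4.637×10⁵ m.
Specific energy ε = v²/2 − μ/r = -2.428×10³ J/kg, so a = −μ/(2ε) = 3.154×10⁵ m.
The apsides satisfy r_p + r_a = 2a, so the periapsis radius is 2a − r_a = 1.672×10⁵ m = 167.17 km.
Periapsis altitude = 167.17 − 136.2 = 30.972 km.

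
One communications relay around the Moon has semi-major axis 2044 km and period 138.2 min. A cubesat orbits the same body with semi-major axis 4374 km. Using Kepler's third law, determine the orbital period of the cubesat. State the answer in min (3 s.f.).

Kepler's third law: T² ∝ a³, so T₂ = T₁ (a₂/a₁)^(3/2).
a₂/a₁ = 2.140, (a₂/a₁)^(3/2) = 3.130.
T₂ = 138.2 × 3.130 = 432.6 min.

T₂ ≈ 433 min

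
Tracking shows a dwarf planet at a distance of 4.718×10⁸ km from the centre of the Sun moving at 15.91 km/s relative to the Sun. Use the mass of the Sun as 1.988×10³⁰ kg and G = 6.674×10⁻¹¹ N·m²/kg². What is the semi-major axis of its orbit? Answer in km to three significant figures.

μ = GM = 6.674×10⁻¹¹ × 1.988×10³⁰ = 1.327×10²⁰ m³/s².
r = 4.718×10¹¹ m.
Specific orbital energy ε = v²/2 − μ/r = (15910)²/2 − 1.327×10²⁰/4.718×10¹¹ = -1.547×10⁸ J/kg.
Since ε = −μ/(2a), a = −μ/(2ε) = 4.290×10¹¹ m = 4.2895×10⁸ km.

a ≈ 4.29×10⁸ km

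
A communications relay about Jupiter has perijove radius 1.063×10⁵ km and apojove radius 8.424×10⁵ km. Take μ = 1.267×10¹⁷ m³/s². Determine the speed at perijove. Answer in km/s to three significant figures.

Semi-major axis a = (r_p + r_a)/2 = 4.7435×10⁵ km = 4.744×10⁸ m.
Vis-viva: v² = μ(2/r − 1/a) = 1.267×10¹⁷ × (1.881×10⁻⁸ − 2.108×10⁻⁹) = 2.117×10⁹ m²/s².
v = 46010 m/s = 46.01 km/s.

v ≈ 46.0 km/s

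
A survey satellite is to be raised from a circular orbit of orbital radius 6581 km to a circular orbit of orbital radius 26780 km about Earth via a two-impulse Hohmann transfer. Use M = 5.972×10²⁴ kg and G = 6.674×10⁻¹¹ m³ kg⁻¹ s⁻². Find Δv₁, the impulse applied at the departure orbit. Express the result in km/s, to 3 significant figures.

Δv ≈ 2.08 km/s

μ = GM = 6.674×10⁻¹¹ × 5.972×10²⁴ = 3.986×10¹⁴ m³/s².
r₁ = 6581 km = 6.581×10⁶ m.
r₂ = 26780 km = 2.678×10⁷ m.
Transfer ellipse a_t = (r₁ + r₂)/2 = 1.668×10⁷ m.
At r₁: circular v_c1 = √(μ/r₁) = 7782 m/s; transfer-perigee v_p = √[μ(2/r₁ − 1/a_t)] = 9861 m/s.
Δv₁ = v_p − v_c1 = 2078 m/s.
= 2.078 km/s.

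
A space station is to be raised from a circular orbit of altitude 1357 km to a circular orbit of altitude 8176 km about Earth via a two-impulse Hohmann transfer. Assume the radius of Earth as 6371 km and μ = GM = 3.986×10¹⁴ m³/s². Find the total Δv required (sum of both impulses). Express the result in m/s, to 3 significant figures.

r₁ = 6371 + 1357 = 7728.0 km = 7.7280×10⁶ m.
r₂ = 6371 + 8176 = 14547 km = 1.4547×10⁷ m.
Transfer ellipse a_t = (r₁ + r₂)/2 = 1.114×10⁷ m.
At r₁: circular v_c1 = √(μ/r₁) = 7182 m/s; transfer-perigee v_p = √[μ(2/r₁ − 1/a_t)] = 8208 m/s.
Δv₁ = v_p − v_c1 = 1026 m/s.
At r₂: circular v_c2 = √(μ/r₂) = 5235 m/s; transfer-apogee v_a = √[μ(2/r₂ − 1/a_t)] = 4360 m/s.
Δv₂ = v_c2 − v_a = 874.2 m/s.
Total Δv = Δv₁ + Δv₂ = 1900 m/s.

Δv_total ≈ 1900 m/s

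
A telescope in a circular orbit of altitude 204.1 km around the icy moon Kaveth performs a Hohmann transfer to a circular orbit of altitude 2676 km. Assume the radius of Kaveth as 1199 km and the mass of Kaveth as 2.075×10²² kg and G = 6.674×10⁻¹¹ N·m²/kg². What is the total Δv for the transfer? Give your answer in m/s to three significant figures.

Δv_total ≈ 372 m/s

μ = GM = 6.674×10⁻¹¹ × 2.075×10²² = 1.385×10¹² m³/s².
r₁ = 1199 + 204.1 = 1403.1 km = 1.4031×10⁶ m.
r₂ = 1199 + 2676 = 3875.0 km = 3.8750×10⁶ m.
Transfer ellipse a_t = (r₁ + r₂)/2 = 2.639×10⁶ m.
At r₁: circular v_c1 = √(μ/r₁) = 993.5 m/s; transfer-periapsis v_p = √[μ(2/r₁ − 1/a_t)] = 1204 m/s.
Δv₁ = v_p − v_c1 = 210.4 m/s.
At r₂: circular v_c2 = √(μ/r₂) = 597.8 m/s; transfer-apoapsis v_a = √[μ(2/r₂ − 1/a_t)] = 435.9 m/s.
Δv₂ = v_c2 − v_a = 161.9 m/s.
Total Δv = Δv₁ + Δv₂ = 372.3 m/s.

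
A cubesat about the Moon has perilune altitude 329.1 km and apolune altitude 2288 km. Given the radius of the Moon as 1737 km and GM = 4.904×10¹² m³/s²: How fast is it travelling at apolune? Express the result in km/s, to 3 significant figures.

v ≈ 0.909 km/s

r_p = 1737 + 329.1 = 2066.1 km = 2.0661×10⁶ m.
r_a = 1737 + 2288 = 4025.0 km = 4.0250×10⁶ m.
Semi-major axis a = (r_p + r_a)/2 = 3045.6 km = 3.046×10⁶ m.
Vis-viva: v² = μ(2/r − 1/a) = 4.904×10¹² × (4.969×10⁻⁷ − 3.283×10⁻⁷) = 8.266×10⁵ m²/s².
v = 909.1 m/s = 0.9091 km/s.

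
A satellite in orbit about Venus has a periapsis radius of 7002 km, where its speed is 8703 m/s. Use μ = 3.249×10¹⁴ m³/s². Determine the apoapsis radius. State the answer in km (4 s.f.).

r_p = 7.002×10⁶ m.
Specific energy ε = v²/2 − μ/r = -8.530×10⁶ J/kg, so a = −μ/(2ε) = 1.904×10⁷ m.
The apsides satisfy r_p + r_a = 2a, so the apoapsis radius is 2a − r_p = 3.109×10⁷ m = 31087 km.

apoapsis radius ≈ 31090 km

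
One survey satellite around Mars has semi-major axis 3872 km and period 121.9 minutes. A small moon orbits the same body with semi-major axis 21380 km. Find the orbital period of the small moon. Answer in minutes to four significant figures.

Kepler's third law: T² ∝ a³, so T₂ = T₁ (a₂/a₁)^(3/2).
a₂/a₁ = 5.522, (a₂/a₁)^(3/2) = 12.98.
T₂ = 121.9 × 12.98 = 1582 minutes.

T₂ ≈ 1582 minutes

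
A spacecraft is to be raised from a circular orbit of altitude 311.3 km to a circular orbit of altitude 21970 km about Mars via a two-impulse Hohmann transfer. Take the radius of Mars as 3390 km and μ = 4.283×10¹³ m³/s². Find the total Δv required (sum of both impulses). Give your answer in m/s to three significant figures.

r₁ = 3390 + 311.3 = 3701.3 km = 3.7013×10⁶ m.
r₂ = 3390 + 21970 = 25360 km = 2.5360×10⁷ m.
Transfer ellipse a_t = (r₁ + r₂)/2 = 1.453×10⁷ m.
At r₁: circular v_c1 = √(μ/r₁) = 3402 m/s; transfer-periapsis v_p = √[μ(2/r₁ − 1/a_t)] = 4494 m/s.
Δv₁ = v_p − v_c1 = 1092 m/s.
At r₂: circular v_c2 = √(μ/r₂) = 1300 m/s; transfer-apoapsis v_a = √[μ(2/r₂ − 1/a_t)] = 655.9 m/s.
Δv₂ = v_c2 − v_a = 643.7 m/s.
Total Δv = Δv₁ + Δv₂ = 1736 m/s.

Δv_total ≈ 1740 m/s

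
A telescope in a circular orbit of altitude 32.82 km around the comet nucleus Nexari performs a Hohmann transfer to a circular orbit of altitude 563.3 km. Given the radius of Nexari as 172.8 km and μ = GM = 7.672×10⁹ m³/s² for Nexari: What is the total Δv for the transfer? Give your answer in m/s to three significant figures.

Δv_total ≈ 83.0 m/s

r₁ = 172.8 + 32.82 = 205.62 km = 2.0562×10⁵ m.
r₂ = 172.8 + 563.3 = 736.10 km = 7.3610×10⁵ m.
Transfer ellipse a_t = (r₁ + r₂)/2 = 4.709×10⁵ m.
At r₁: circular v_c1 = √(μ/r₁) = 193.2 m/s; transfer-periapsis v_p = √[μ(2/r₁ − 1/a_t)] = 241.5 m/s.
Δv₁ = v_p − v_c1 = 48.35 m/s.
At r₂: circular v_c2 = √(μ/r₂) = 102.1 m/s; transfer-apoapsis v_a = √[μ(2/r₂ − 1/a_t)] = 67.46 m/s.
Δv₂ = v_c2 − v_a = 34.63 m/s.
Total Δv = Δv₁ + Δv₂ = 82.98 m/s.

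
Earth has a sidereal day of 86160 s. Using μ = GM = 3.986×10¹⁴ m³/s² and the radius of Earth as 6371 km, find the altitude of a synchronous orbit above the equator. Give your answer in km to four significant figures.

A synchronous orbit has period T, so by Kepler's third law a = (μT²/4π²)^(1/3).
μT²/4π² = 3.986×10¹⁴ × (8.616×10⁴)² / 39.48 = 7.495×10²² m³.
a = 4.216×10⁷ m = 42163 km.
Altitude h = a − R = 42163 − 6371 = 35792 km.

h_sync ≈ 35790 km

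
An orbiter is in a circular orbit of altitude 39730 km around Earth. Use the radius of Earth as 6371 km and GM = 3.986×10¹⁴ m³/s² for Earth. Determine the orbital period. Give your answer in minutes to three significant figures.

T ≈ 1640 minutes

r = 6371 + 39730 = 46101 km = 4.6101×10⁷ m.
Kepler's third law: T = 2π√(r³/μ) = 2π√((4.610×10⁷)³ / 3.986×10¹⁴).
r³/μ = 2.458×10⁸ s², so T = 2π × 1.568×10⁴ = 9.851×10⁴ s.
Converting: 9.851×10⁴ s ÷ 60.00 = 1642 minutes.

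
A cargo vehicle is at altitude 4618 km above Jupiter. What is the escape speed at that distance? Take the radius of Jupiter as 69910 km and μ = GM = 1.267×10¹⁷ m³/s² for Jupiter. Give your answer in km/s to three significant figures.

r = 69910 + 4618 = 74528 km = 7.4528×10⁷ m.
Escape speed v_esc = √(2μ/r) = √(2 × 1.267×10¹⁷ / 7.453×10⁷) = √(3.400×10⁹) = 58310 m/s.
= 58.31 km/s.

v_esc ≈ 58.3 km/s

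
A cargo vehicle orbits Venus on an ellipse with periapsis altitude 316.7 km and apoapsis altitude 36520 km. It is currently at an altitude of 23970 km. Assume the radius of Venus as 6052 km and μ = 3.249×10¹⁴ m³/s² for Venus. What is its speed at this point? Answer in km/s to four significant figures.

r_p = 6052 + 316.7 = 6368.7 km = 6.3687×10⁶ m.
r_a = 6052 + 36520 = 42572 km = 4.2572×10⁷ m.
r = 6052 + 23970 = 30022 km = 3.002×10⁷ m.
Semi-major axis a = (r_p + r_a)/2 = 24470 km = 2.447×10⁷ m.
Vis-viva: v² = μ(2/r − 1/a) = 3.249×10¹⁴ × (6.662×10⁻⁸ − 4.087×10⁻⁸) = 8.367×10⁶ m²/s².
v = 2893 m/s = 2.893 km/s.

v ≈ 2.893 km/s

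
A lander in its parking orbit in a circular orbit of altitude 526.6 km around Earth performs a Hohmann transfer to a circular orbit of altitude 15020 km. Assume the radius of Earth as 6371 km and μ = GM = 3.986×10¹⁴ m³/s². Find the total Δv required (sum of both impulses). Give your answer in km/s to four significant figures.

r₁ = 6371 + 526.6 = 6897.6 km = 6.8976×10⁶ m.
r₂ = 6371 + 15020 = 21391 km = 2.1391×10⁷ m.
Transfer ellipse a_t = (r₁ + r₂)/2 = 1.414×10⁷ m.
At r₁: circular v_c1 = √(μ/r₁) = 7602 m/s; transfer-perigee v_p = √[μ(2/r₁ − 1/a_t)] = 9349 m/s.
Δv₁ = v_p − v_c1 = 1747 m/s.
At r₂: circular v_c2 = √(μ/r₂) = 4317 m/s; transfer-apogee v_a = √[μ(2/r₂ − 1/a_t)] = 3014 m/s.
Δv₂ = v_c2 − v_a = 1302 m/s.
Total Δv = Δv₁ + Δv₂ = 3049 m/s = 3.049 km/s.

Δv_total ≈ 3.049 km/s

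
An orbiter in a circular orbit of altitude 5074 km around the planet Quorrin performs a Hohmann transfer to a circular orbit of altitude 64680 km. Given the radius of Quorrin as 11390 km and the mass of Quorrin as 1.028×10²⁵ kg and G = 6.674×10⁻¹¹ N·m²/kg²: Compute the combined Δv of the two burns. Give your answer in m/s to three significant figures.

Δv_total ≈ 3030 m/s

μ = GM = 6.674×10⁻¹¹ × 1.028×10²⁵ = 6.861×10¹⁴ m³/s².
r₁ = 11390 + 5074 = 16464 km = 1.6464×10⁷ m.
r₂ = 11390 + 64680 = 76070 km = 7.6070×10⁷ m.
Transfer ellipse a_t = (r₁ + r₂)/2 = 4.627×10⁷ m.
At r₁: circular v_c1 = √(μ/r₁) = 6455 m/s; transfer-periapsis v_p = √[μ(2/r₁ − 1/a_t)] = 8277 m/s.
Δv₁ = v_p − v_c1 = 1822 m/s.
At r₂: circular v_c2 = √(μ/r₂) = 3003 m/s; transfer-apoapsis v_a = √[μ(2/r₂ − 1/a_t)] = 1791 m/s.
Δv₂ = v_c2 − v_a = 1212 m/s.
Total Δv = Δv₁ + Δv₂ = 3034 m/s.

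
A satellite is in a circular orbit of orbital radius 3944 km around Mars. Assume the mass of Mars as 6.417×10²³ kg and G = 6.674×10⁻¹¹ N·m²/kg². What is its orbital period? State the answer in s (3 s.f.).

μ = GM = 6.674×10⁻¹¹ × 6.417×10²³ = 4.283×10¹³ m³/s².
r = 3944 km = 3.944×10⁶ m.
Kepler's third law: T = 2π√(r³/μ) = 2π√((3.944×10⁶)³ / 4.283×10¹³).
r³/μ = 1.432×10⁶ s², so T = 2π × 1.197×10³ = 7.520×10³ s.

T ≈ 7520 s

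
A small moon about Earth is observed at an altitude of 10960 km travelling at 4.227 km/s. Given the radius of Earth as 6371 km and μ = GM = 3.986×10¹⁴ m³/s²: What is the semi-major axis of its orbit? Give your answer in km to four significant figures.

a ≈ 14170 km

r = 6371 + 10960 = 17331 km = 1.733×10⁷ m.
Vis-viva rearranged: 1/a = 2/r − v²/μ = 1.154×10⁻⁷ − 4.483×10⁻⁸ = 7.057×10⁻⁸ m⁻¹.
a = 1.417×10⁷ m = 14169 km.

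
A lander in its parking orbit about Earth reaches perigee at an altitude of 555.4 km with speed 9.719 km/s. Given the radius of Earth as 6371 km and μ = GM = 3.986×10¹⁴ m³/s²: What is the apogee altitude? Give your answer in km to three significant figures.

r_p = 6371 + 555.4 = 6926.4 km = 6.926×10⁶ m.
Specific energy ε = v²/2 − μ/r = -1.032×10⁷ J/kg, so a = −μ/(2ε) = 1.931×10⁷ m.
The apsides satisfy r_p + r_a = 2a, so the apogee radius is 2a − r_p = 3.170×10⁷ m = 31703 km.
Apogee altitude = 31703 − 6371 = 25332 km.

apogee altitude ≈ 25300 km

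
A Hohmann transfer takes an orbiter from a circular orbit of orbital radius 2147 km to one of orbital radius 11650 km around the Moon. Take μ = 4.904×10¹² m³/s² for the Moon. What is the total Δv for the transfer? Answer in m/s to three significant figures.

Δv_total ≈ 740 m/s

r₁ = 2147 km = 2.147×10⁶ m.
r₂ = 11650 km = 1.165×10⁷ m.
Transfer ellipse a_t = (r₁ + r₂)/2 = 6.898×10⁶ m.
At r₁: circular v_c1 = √(μ/r₁) = 1511 m/s; transfer-perilune v_p = √[μ(2/r₁ − 1/a_t)] = 1964 m/s.
Δv₁ = v_p − v_c1 = 452.7 m/s.
At r₂: circular v_c2 = √(μ/r₂) = 648.8 m/s; transfer-apolune v_a = √[μ(2/r₂ − 1/a_t)] = 362.0 m/s.
Δv₂ = v_c2 − v_a = 286.9 m/s.
Total Δv = Δv₁ + Δv₂ = 739.5 m/s.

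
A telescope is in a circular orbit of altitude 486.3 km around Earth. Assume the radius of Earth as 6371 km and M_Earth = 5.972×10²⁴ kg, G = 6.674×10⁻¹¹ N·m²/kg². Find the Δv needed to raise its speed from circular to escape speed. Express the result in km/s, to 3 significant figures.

Δv ≈ 3.16 km/s

μ = GM = 6.674×10⁻¹¹ × 5.972×10²⁴ = 3.986×10¹⁴ m³/s².
r = 6371 + 486.3 = 6857.3 km = 6.8573×10⁶ m.
Circular speed v_c = √(μ/r) = 7624 m/s.
Escape speed v_esc = √(2μ/r) = √2 × v_c = 10780 m/s.
Δv = v_esc − v_c = 3158 m/s = 3.158 km/s.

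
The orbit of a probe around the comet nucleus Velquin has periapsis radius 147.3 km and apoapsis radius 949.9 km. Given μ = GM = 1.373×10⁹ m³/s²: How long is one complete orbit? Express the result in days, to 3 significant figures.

Semi-major axis a = (r_p + r_a)/2 = (147.30 + 949.90)/2 = 548.60 km = 5.486×10⁵ m.
By Kepler's third law T = 2π√(a³/μ) = 2π × 1.097×10⁴ = 6.890×10⁴ s.
= 0.7975 days.

T ≈ 0.797 days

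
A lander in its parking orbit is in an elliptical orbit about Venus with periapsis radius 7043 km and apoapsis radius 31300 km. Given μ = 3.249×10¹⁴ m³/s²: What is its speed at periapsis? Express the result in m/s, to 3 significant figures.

Semi-major axis a = (r_p + r_a)/2 = 19172 km = 1.917×10⁷ m.
Vis-viva: v² = μ(2/r − 1/a) = 3.249×10¹⁴ × (2.840×10⁻⁷ − 5.216×10⁻⁸) = 7.531×10⁷ m²/s².
v = 8678 m/s.

v ≈ 8680 m/s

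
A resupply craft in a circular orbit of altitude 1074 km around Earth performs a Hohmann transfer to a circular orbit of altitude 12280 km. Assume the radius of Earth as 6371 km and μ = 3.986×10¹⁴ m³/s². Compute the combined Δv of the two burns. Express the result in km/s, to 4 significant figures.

Δv_total ≈ 2.562 km/s

r₁ = 6371 + 1074 = 7445.0 km = 7.4450×10⁶ m.
r₂ = 6371 + 12280 = 18651 km = 1.8651×10⁷ m.
Transfer ellipse a_t = (r₁ + r₂)/2 = 1.305×10⁷ m.
At r₁: circular v_c1 = √(μ/r₁) = 7317 m/s; transfer-perigee v_p = √[μ(2/r₁ − 1/a_t)] = 8748 m/s.
Δv₁ = v_p − v_c1 = 1431 m/s.
At r₂: circular v_c2 = √(μ/r₂) = 4623 m/s; transfer-apogee v_a = √[μ(2/r₂ − 1/a_t)] = 3492 m/s.
Δv₂ = v_c2 − v_a = 1131 m/s.
Total Δv = Δv₁ + Δv₂ = 2562 m/s = 2.562 km/s.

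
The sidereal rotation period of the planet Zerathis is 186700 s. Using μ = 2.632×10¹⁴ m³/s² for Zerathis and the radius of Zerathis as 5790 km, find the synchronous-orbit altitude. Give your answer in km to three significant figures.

A synchronous orbit has period T, so by Kepler's third law a = (μT²/4π²)^(1/3).
μT²/4π² = 2.632×10¹⁴ × (1.867×10⁵)² / 39.48 = 2.324×10²³ m³.
a = 6.148×10⁷ m = 61481 km.
Altitude h = a − R = 61481 − 5790 = 55691 km.

h_sync ≈ 55700 km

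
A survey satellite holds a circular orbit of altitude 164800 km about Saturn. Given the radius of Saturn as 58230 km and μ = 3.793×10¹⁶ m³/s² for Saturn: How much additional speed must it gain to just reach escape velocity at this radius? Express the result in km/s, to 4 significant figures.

Δv ≈ 5.402 km/s

r = 58230 + 164800 = 223030 km = 2.2303×10⁸ m.
Circular speed v_c = √(μ/r) = 13040 m/s.
Escape speed v_esc = √(2μ/r) = √2 × v_c = 18440 m/s.
Δv = v_esc − v_c = 5402 m/s = 5.402 km/s.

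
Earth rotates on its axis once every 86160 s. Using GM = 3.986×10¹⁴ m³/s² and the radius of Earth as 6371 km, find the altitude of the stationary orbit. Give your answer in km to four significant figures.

h_sync ≈ 35790 km

A synchronous orbit has period T, so by Kepler's third law a = (μT²/4π²)^(1/3).
μT²/4π² = 3.986×10¹⁴ × (8.616×10⁴)² / 39.48 = 7.495×10²² m³.
a = 4.216×10⁷ m = 42163 km.
Altitude h = a − R = 42163 − 6371 = 35792 km.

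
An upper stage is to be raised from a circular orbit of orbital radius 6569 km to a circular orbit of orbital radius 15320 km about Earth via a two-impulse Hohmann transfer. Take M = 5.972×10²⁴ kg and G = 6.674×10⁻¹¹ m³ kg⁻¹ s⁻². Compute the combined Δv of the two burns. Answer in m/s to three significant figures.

μ = GM = 6.674×10⁻¹¹ × 5.972×10²⁴ = 3.986×10¹⁴ m³/s².
r₁ = 6569 km = 6.569×10⁶ m.
r₂ = 15320 km = 1.532×10⁷ m.
Transfer ellipse a_t = (r₁ + r₂)/2 = 1.094×10⁷ m.
At r₁: circular v_c1 = √(μ/r₁) = 7789 m/s; transfer-perigee v_p = √[μ(2/r₁ − 1/a_t)] = 9216 m/s.
Δv₁ = v_p − v_c1 = 1426 m/s.
At r₂: circular v_c2 = √(μ/r₂) = 5101 m/s; transfer-apogee v_a = √[μ(2/r₂ − 1/a_t)] = 3952 m/s.
Δv₂ = v_c2 − v_a = 1149 m/s.
Total Δv = Δv₁ + Δv₂ = 2575 m/s.

Δv_total ≈ 2580 m/s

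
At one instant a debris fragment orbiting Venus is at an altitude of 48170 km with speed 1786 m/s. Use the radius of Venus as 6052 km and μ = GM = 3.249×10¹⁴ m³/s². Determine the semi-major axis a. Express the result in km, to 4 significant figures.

a ≈ 36940 km

r = 6052 + 48170 = 54222 km = 5.422×10⁷ m.
Vis-viva rearranged: 1/a = 2/r − v²/μ = 3.689×10⁻⁸ − 9.818×10⁻⁹ = 2.707×10⁻⁸ m⁻¹.
a = 3.694×10⁷ m = 36945 km.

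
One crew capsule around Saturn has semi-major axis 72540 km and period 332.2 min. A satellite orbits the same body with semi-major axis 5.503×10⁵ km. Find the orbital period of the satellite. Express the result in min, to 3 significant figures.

T₂ ≈ 6940 min

Kepler's third law: T² ∝ a³, so T₂ = T₁ (a₂/a₁)^(3/2).
a₂/a₁ = 7.586, (a₂/a₁)^(3/2) = 20.89.
T₂ = 332.2 × 20.89 = 6941 min.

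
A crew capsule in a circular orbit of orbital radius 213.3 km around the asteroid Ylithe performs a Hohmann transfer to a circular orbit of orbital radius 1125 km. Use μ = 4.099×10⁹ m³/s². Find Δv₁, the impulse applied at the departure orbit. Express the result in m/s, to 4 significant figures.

Δv ≈ 41.12 m/s

r₁ = 213.3 km = 2.133×10⁵ m.
r₂ = 1125 km = 1.125×10⁶ m.
Transfer ellipse a_t = (r₁ + r₂)/2 = 6.692×10⁵ m.
At r₁: circular v_c1 = √(μ/r₁) = 138.6 m/s; transfer-periapsis v_p = √[μ(2/r₁ − 1/a_t)] = 179.7 m/s.
Δv₁ = v_p − v_c1 = 41.12 m/s.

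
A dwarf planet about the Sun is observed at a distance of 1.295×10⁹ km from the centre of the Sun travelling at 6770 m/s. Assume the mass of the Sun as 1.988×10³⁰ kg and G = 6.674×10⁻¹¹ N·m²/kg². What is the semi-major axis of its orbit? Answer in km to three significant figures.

a ≈ 8.34×10⁸ km

μ = GM = 6.674×10⁻¹¹ × 1.988×10³⁰ = 1.327×10²⁰ m³/s².
r = 1.295×10¹² m.
Specific orbital energy ε = v²/2 − μ/r = (6770)²/2 − 1.327×10²⁰/1.295×10¹² = -7.954×10⁷ J/kg.
Since ε = −μ/(2a), a = −μ/(2ε) = 8.341×10¹¹ m = 8.3406×10⁸ km.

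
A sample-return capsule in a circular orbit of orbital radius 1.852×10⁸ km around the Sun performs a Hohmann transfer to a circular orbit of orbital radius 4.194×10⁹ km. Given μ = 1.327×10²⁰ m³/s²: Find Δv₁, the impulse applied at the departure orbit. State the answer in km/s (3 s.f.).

Δv ≈ 10.3 km/s

r₁ = 1.852×10⁸ km = 1.852×10¹¹ m.
r₂ = 4.194×10⁹ km = 4.194×10¹² m.
Transfer ellipse a_t = (r₁ + r₂)/2 = 2.190×10¹² m.
At r₁: circular v_c1 = √(μ/r₁) = 26770 m/s; transfer-perihelion v_p = √[μ(2/r₁ − 1/a_t)] = 37050 m/s.
Δv₁ = v_p − v_c1 = 10280 m/s.
= 10.28 km/s.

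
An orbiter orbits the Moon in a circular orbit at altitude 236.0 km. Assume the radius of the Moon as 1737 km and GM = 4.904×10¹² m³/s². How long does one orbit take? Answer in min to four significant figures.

r = 1737 + 236.0 = 1973.0 km = 1.9730×10⁶ m.
Kepler's third law: T = 2π√(r³/μ) = 2π√((1.973×10⁶)³ / 4.904×10¹²).
r³/μ = 1.566×10⁶ s², so T = 2π × 1.251×10³ = 7.863×10³ s.
Converting: 7.863×10³ s ÷ 60.00 = 131.1 min.

T ≈ 131.1 min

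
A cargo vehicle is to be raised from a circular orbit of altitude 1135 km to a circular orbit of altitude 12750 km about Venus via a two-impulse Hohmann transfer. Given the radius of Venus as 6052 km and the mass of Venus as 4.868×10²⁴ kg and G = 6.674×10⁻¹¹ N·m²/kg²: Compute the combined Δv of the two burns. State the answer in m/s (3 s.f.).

Δv_total ≈ 2430 m/s

μ = GM = 6.674×10⁻¹¹ × 4.868×10²⁴ = 3.249×10¹⁴ m³/s².
r₁ = 6052 + 1135 = 7187.0 km = 7.1870×10⁶ m.
r₂ = 6052 + 12750 = 18802 km = 1.8802×10⁷ m.
Transfer ellipse a_t = (r₁ + r₂)/2 = 1.299×10⁷ m.
At r₁: circular v_c1 = √(μ/r₁) = 6723 m/s; transfer-periapsis v_p = √[μ(2/r₁ − 1/a_t)] = 8088 m/s.
Δv₁ = v_p − v_c1 = 1364 m/s.
At r₂: circular v_c2 = √(μ/r₂) = 4157 m/s; transfer-apoapsis v_a = √[μ(2/r₂ − 1/a_t)] = 3091 m/s.
Δv₂ = v_c2 − v_a = 1065 m/s.
Total Δv = Δv₁ + Δv₂ = 2429 m/s.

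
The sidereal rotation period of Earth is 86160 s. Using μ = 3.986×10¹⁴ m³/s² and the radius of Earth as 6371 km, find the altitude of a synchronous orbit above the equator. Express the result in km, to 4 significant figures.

A synchronous orbit has period T, so by Kepler's third law a = (μT²/4π²)^(1/3).
μT²/4π² = 3.986×10¹⁴ × (8.616×10⁴)² / 39.48 = 7.495×10²² m³.
a = 4.216×10⁷ m = 42163 km.
Altitude h = a − R = 42163 − 6371 = 35792 km.

h_sync ≈ 35790 km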